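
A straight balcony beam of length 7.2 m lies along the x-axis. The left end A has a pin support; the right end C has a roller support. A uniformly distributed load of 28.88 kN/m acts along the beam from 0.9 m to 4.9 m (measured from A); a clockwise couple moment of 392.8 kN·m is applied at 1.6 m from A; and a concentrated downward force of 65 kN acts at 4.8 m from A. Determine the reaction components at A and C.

Resultant of the distributed load: 28.88 × 4 = 115.52 kN at 2.9 m from A.
Moments about A: C_y·7.2 − (28.88·4)·2.9 − 392.8 − 65·4.8 = 0 → C_y = 1039.808/7.2 = 144.418 ≈ 144.4 kN.
ΣF_y = 0: A_y + 144.418 − 28.88·4 − 65 = 0 → A_y = 36.10 kN.
ΣF_x = 0: no horizontal applied forces, so A_x = 0.

A_x = 0, A_y = 36.10 kN, C_y = 144.4 kN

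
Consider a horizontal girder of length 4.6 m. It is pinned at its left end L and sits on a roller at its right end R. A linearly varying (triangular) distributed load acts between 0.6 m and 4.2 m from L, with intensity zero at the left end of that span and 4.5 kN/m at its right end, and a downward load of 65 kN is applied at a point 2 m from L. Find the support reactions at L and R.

Resultant of the triangular load: ½ × 4.5 × 3.6 = 8.1 kN, acting at 3 m from L (one-third of the span from the peak).
Taking moments about L: R_y·4.6 − (½·4.5·3.6)·3 − 65·2 = 0 → R_y = 154.3/4.6 = 33.5435 ≈ 33.54 kN.
ΣF_y = 0: L_y + 33.5435 − ½·4.5·3.6 − 65 = 0 → L_y = 39.56 kN.
ΣF_x = 0: no horizontal applied forces, so L_x = 0.

L_x = 0, L_y = 39.56 kN, R_y = 33.54 kN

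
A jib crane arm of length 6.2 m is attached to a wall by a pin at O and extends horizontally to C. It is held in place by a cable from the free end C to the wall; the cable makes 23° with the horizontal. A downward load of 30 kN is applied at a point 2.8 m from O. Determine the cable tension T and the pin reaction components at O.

ΣM about O: T·sin23°·6.2 − 30·2.8 = 0 → T = 84/(6.2·0.390731) = 34.6745 ≈ 34.67 kN.
ΣF_x = 0: O_x − T·cos23° = 0 → O_x = 34.6745 × 0.920505 = 31.92 kN.
ΣF_y = 0: O_y + T·sin23° − 30 = 0 → O_y = 30 − 34.6745 × 0.390731 = 16.45 kN.

T = 34.67 kN, O_x = 31.92 kN, O_y = 16.45 kN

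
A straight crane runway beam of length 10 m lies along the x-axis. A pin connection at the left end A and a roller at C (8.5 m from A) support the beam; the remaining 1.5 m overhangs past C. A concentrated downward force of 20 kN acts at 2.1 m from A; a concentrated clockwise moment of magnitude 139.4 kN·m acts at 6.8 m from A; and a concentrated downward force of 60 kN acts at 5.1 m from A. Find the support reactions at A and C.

Moments about A: C_y·8.5 − 20·2.1 − 139.4 − 60·5.1 = 0 → C_y = 487.4/8.5 = 57.3412 ≈ 57.34 kN.
ΣF_y = 0: A_y + 57.3412 − 20 − 60 = 0 → A_y = 22.66 kN.
ΣF_x = 0: no horizontal applied forces, so A_x = 0.

A_x = 0, A_y = 22.66 kN, C_y = 57.34 kN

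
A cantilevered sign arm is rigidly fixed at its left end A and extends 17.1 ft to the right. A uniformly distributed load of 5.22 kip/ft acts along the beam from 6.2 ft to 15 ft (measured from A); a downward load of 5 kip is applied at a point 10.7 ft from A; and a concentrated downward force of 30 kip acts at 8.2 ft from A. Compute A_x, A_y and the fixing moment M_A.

Resultant of the distributed load: 5.22 × 8.8 = 45.936 kip at 10.6 ft from A.
ΣF_x = 0: A_x = 0.
ΣF_y = 0: A_y − 5.22·8.8 − 5 − 30 = 0 → A_y = 80.94 kip.
ΣM about A: M_A − (5.22·8.8)·10.6 − 5·10.7 − 30·8.2 = 0 → M_A = 786.4 kip·ft.

A_x = 0, A_y = 80.94 kip, M_A = 786.4 kip·ft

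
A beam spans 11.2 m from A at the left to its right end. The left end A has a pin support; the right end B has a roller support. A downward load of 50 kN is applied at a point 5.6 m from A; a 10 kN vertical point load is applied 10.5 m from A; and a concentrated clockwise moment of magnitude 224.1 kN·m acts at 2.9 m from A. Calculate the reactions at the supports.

Taking moments about A: B_y·11.2 − 50·5.6 − 10·10.5 − 224.1 = 0 → B_y = 609.1/11.2 = 54.3839 ≈ 54.38 kN.
ΣF_y = 0: A_y + 54.3839 − 50 − 10 = 0 → A_y = 5.616 kN.
ΣF_x = 0: no horizontal applied forces, so A_x = 0.

A_x = 0, A_y = 5.616 kN, B_y = 54.38 kN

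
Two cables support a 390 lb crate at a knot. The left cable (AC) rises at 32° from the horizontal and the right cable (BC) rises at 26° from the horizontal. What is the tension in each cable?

T_AC = 413.3 lb, T_BC = 390.0 lb

ΣF_x = 0: −T_AC·cos32° + T_BC·cos26° = 0 → T_BC = 0.94354·T_AC.
ΣF_y = 0: T_AC·sin32° + T_BC·sin26° = 390.
Substitute: T_AC·(0.529919 + 0.94354·0.438371) = 390 → T_AC = 413.337 ≈ 413.3 lb.
Then T_BC = 0.94354 × 413.337 = 390.0 lb.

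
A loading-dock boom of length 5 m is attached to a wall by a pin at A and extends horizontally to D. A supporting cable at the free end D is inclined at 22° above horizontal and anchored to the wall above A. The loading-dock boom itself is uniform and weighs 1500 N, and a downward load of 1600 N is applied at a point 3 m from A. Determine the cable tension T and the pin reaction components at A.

T = 4565 N, A_x = 4232 N, A_y = 1390 N

ΣM about A: T·sin22°·5 − 1500·2.5 − 1600·3 = 0 → T = 8550/(5·0.374607) = 4564.78 ≈ 4565 N.
ΣF_x = 0: A_x − T·cos22° = 0 → A_x = 4564.78 × 0.927184 = 4232 N.
ΣF_y = 0: A_y + T·sin22° − 1500 − 1600 = 0 → A_y = 3100 − 4564.78 × 0.374607 = 1390 N.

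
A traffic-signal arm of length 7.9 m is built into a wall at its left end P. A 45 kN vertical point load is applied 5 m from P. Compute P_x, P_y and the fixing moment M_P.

ΣF_x = 0: P_x = 0.
ΣF_y = 0: P_y − 45 = 0 → P_y = 45.00 kN.
ΣM about P: M_P − 45·5 = 0 → M_P = 225.0 kN·m.

P_x = 0, P_y = 45.00 kN, M_P = 225.0 kN·m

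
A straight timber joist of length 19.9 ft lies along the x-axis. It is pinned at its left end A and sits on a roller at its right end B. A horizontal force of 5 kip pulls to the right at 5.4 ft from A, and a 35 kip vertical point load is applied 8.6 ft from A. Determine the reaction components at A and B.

A_x = -5.000 kip, A_y = 19.87 kip, B_y = 15.13 kip

Taking moments about A: B_y·19.9 − 35·8.6 = 0 → B_y = 301/19.9 = 15.1256 ≈ 15.13 kip.
ΣF_y = 0: A_y + 15.1256 − 35 = 0 → A_y = 19.87 kip.
ΣF_x = 0: A_x + 5 = 0 → A_x = -5.000 kip.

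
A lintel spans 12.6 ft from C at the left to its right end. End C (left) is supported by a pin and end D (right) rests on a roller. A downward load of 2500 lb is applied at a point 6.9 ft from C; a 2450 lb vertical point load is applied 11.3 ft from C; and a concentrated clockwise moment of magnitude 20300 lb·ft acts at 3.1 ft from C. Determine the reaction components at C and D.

Moments about C: D_y·12.6 − 2500·6.9 − 2450·11.3 − 20300 = 0 → D_y = 65235/12.6 = 5177.38 ≈ 5177 lb.
ΣF_y = 0: C_y + 5177.38 − 2500 − 2450 = 0 → C_y = -227.4 lb.
ΣF_x = 0: no horizontal applied forces, so C_x = 0.

C_x = 0, C_y = -227.4 lb, D_y = 5177 lb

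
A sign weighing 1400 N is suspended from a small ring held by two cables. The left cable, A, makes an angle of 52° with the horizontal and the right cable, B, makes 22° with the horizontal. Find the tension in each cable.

ΣF_x = 0: −T_A·cos52° + T_B·cos22° = 0 → T_B = 0.664012·T_A.
ΣF_y = 0: T_A·sin52° + T_B·sin22° = 1400.
Substitute: T_A·(0.788011 + 0.664012·0.374607) = 1400 → T_A = 1350.37 ≈ 1350 N.
Then T_B = 0.664012 × 1350.37 = 896.7 N.

T_A = 1350 N, T_B = 896.7 N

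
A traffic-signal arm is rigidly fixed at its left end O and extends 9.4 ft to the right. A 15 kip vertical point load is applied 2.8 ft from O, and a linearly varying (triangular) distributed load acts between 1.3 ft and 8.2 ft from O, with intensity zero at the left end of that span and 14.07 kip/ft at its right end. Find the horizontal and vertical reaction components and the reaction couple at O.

Resultant of the triangular load: ½ × 14.07 × 6.9 = 48.5415 kip, acting at 5.9 ft from O (one-third of the span from the peak).
ΣF_x = 0: O_x = 0.
ΣF_y = 0: O_y − 15 − ½·14.07·6.9 = 0 → O_y = 63.54 kip.
ΣM about O: M_O − 15·2.8 − (½·14.07·6.9)·5.9 = 0 → M_O = 328.4 kip·ft.

O_x = 0, O_y = 63.54 kip, M_O = 328.4 kip·ft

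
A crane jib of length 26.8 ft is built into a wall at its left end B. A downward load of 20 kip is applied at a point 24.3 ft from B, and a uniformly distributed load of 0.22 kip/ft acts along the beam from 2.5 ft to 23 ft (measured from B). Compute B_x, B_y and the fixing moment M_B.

Resultant of the distributed load: 0.22 × 20.5 = 4.51 kip at 12.75 ft from B.
ΣF_x = 0: B_x = 0.
ΣF_y = 0: B_y − 20 − 0.22·20.5 = 0 → B_y = 24.51 kip.
ΣM about B: M_B − 20·24.3 − (0.22·20.5)·12.75 = 0 → M_B = 543.5 kip·ft.

B_x = 0, B_y = 24.51 kip, M_B = 543.5 kip·ft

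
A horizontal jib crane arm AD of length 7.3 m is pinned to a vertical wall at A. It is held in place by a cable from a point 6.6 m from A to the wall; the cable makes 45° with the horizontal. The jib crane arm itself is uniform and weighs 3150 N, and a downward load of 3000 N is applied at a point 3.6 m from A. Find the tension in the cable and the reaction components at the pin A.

T = 4778 N, A_x = 3378 N, A_y = 2772 N

ΣM about A: T·sin45°·6.6 − 3150·3.65 − 3000·3.6 = 0 → T = 22297.5/(6.6·0.707107) = 4777.79 ≈ 4778 N.
ΣF_x = 0: A_x − T·cos45° = 0 → A_x = 4777.79 × 0.707107 = 3378 N.
ΣF_y = 0: A_y + T·sin45° − 3150 − 3000 = 0 → A_y = 6150 − 4777.79 × 0.707107 = 2772 N.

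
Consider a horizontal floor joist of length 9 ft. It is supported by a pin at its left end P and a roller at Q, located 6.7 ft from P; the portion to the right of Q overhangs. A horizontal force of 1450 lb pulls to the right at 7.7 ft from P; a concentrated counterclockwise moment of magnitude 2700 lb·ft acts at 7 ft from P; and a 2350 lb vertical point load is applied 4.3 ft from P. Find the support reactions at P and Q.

P_x = -1450 lb, P_y = 1245 lb, Q_y = 1105 lb

Moments about P: Q_y·6.7 + 2700 − 2350·4.3 = 0 → Q_y = 7405/6.7 = 1105.22 ≈ 1105 lb.
ΣF_y = 0: P_y + 1105.22 − 2350 = 0 → P_y = 1245 lb.
ΣF_x = 0: P_x + 1450 = 0 → P_x = -1450 lb.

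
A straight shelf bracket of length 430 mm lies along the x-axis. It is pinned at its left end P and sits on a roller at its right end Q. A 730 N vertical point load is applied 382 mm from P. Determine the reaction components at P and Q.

P_x = 0, P_y = 81.49 N, Q_y = 648.5 N

Moments about P: Q_y·430 − 730·382 = 0 → Q_y = 278860/430 = 648.512 ≈ 648.5 N.
ΣF_y = 0: P_y + 648.512 − 730 = 0 → P_y = 81.49 N.
ΣF_x = 0: no horizontal applied forces, so P_x = 0.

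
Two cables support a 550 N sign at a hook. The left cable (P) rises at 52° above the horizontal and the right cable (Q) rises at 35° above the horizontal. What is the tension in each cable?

ΣF_x = 0: −T_P·cos52° + T_Q·cos35° = 0 → T_Q = 0.751584·T_P.
ΣF_y = 0: T_P·sin52° + T_Q·sin35° = 550.
Substitute: T_P·(0.788011 + 0.751584·0.573576) = 550 → T_P = 451.152 ≈ 451.2 N.
Then T_Q = 0.751584 × 451.152 = 339.1 N.

T_P = 451.2 N, T_Q = 339.1 N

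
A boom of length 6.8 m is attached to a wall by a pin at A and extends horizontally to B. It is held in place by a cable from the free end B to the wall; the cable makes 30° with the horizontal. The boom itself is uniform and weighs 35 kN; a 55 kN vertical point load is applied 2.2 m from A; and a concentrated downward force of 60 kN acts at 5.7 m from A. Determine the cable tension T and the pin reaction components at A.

T = 171.2 kN, A_x = 148.2 kN, A_y = 64.41 kN

ΣM about A: T·sin30°·6.8 − 35·3.4 − 55·2.2 − 60·5.7 = 0 → T = 582/(6.8·0.5) = 171.176 ≈ 171.2 kN.
ΣF_x = 0: A_x − T·cos30° = 0 → A_x = 171.176 × 0.866025 = 148.2 kN.
ΣF_y = 0: A_y + T·sin30° − 35 − 55 − 60 = 0 → A_y = 150 − 171.176 × 0.5 = 64.41 kN.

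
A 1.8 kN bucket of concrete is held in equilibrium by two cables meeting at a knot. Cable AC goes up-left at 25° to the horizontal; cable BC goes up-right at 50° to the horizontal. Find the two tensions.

T_AC = 1.198 kN, T_BC = 1.689 kN

ΣF_x = 0: −T_AC·cos25° + T_BC·cos50° = 0 → T_BC = 1.40996·T_AC.
ΣF_y = 0: T_AC·sin25° + T_BC·sin50° = 1.8.
Substitute: T_AC·(0.422618 + 1.40996·0.766044) = 1.8 → T_AC = 1.19784 ≈ 1.198 kN.
Then T_BC = 1.40996 × 1.19784 = 1.689 kN.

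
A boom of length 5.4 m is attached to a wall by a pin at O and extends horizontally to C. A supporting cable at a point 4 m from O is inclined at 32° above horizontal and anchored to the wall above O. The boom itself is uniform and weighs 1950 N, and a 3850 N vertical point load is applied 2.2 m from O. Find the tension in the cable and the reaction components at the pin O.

T = 6480 N, O_x = 5495 N, O_y = 2366 N

ΣM about O: T·sin32°·4 − 1950·2.7 − 3850·2.2 = 0 → T = 13735/(4·0.529919) = 6479.76 ≈ 6480 N.
ΣF_x = 0: O_x − T·cos32° = 0 → O_x = 6479.76 × 0.848048 = 5495 N.
ΣF_y = 0: O_y + T·sin32° − 1950 − 3850 = 0 → O_y = 5800 − 6479.76 × 0.529919 = 2366 N.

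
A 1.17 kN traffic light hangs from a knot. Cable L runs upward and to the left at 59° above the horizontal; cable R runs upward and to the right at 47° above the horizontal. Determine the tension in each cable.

ΣF_x = 0: −T_L·cos59° + T_R·cos47° = 0 → T_R = 0.75519·T_L.
ΣF_y = 0: T_L·sin59° + T_R·sin47° = 1.17.
Substitute: T_L·(0.857167 + 0.75519·0.731354) = 1.17 → T_L = 0.830094 ≈ 0.8301 kN.
Then T_R = 0.75519 × 0.830094 = 0.6269 kN.

T_L = 0.8301 kN, T_R = 0.6269 kN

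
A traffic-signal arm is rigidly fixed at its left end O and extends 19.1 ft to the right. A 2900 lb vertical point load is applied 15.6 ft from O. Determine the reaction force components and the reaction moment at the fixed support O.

O_x = 0, O_y = 2900 lb, M_O = 45240 lb·ft

ΣF_x = 0: O_x = 0.
ΣF_y = 0: O_y − 2900 = 0 → O_y = 2900 lb.
ΣM about O: M_O − 2900·15.6 = 0 → M_O = 45240 lb·ft.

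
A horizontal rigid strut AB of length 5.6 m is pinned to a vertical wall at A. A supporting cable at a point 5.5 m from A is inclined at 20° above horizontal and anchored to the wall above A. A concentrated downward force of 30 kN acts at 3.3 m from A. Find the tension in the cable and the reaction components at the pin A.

ΣM about A: T·sin20°·5.5 − 30·3.3 = 0 → T = 99/(5.5·0.34202) = 52.6285 ≈ 52.63 kN.
ΣF_x = 0: A_x − T·cos20° = 0 → A_x = 52.6285 × 0.939693 = 49.45 kN.
ΣF_y = 0: A_y + T·sin20° − 30 = 0 → A_y = 30 − 52.6285 × 0.34202 = 12.00 kN.

T = 52.63 kN, A_x = 49.45 kN, A_y = 12.00 kN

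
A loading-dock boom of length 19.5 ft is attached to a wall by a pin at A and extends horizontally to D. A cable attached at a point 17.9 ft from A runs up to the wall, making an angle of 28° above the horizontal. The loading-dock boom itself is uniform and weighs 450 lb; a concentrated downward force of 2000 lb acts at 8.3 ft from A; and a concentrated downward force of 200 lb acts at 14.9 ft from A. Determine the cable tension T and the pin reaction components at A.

T = 2852 lb, A_x = 2518 lb, A_y = 1311 lb

ΣM about A: T·sin28°·17.9 − 450·9.75 − 2000·8.3 − 200·14.9 = 0 → T = 23967.5/(17.9·0.469472) = 2852.07 ≈ 2852 lb.
ΣF_x = 0: A_x − T·cos28° = 0 → A_x = 2852.07 × 0.882948 = 2518 lb.
ΣF_y = 0: A_y + T·sin28° − 450 − 2000 − 200 = 0 → A_y = 2650 − 2852.07 × 0.469472 = 1311 lb.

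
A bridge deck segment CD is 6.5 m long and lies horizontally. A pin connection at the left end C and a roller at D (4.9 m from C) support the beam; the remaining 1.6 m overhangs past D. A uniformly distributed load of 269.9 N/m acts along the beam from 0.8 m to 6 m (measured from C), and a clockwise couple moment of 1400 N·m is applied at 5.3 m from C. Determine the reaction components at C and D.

C_x = 0, C_y = 143.9 N, D_y = 1260 N

Resultant of the distributed load: 269.9 × 5.2 = 1403.48 N at 3.4 m from C.
ΣM about C: D_y·4.9 − (269.9·5.2)·3.4 − 1400 = 0 → D_y = 6171.832/4.9 = 1259.56 ≈ 1260 N.
ΣF_y = 0: C_y + 1259.56 − 269.9·5.2 = 0 → C_y = 143.9 N.
ΣF_x = 0: no horizontal applied forces, so C_x = 0.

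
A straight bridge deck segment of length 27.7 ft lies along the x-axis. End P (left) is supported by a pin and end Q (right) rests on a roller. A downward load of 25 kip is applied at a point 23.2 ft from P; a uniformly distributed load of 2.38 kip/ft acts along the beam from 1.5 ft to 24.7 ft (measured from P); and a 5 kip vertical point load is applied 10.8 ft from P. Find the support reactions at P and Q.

Resultant of the distributed load: 2.38 × 23.2 = 55.216 kip at 13.1 ft from P.
Taking moments about P: Q_y·27.7 − 25·23.2 − (2.38·23.2)·13.1 − 5·10.8 = 0 → Q_y = 1357.3296/27.7 = 49.0011 ≈ 49.00 kip.
ΣF_y = 0: P_y + 49.0011 − 25 − 2.38·23.2 − 5 = 0 → P_y = 36.21 kip.
ΣF_x = 0: no horizontal applied forces, so P_x = 0.

P_x = 0, P_y = 36.21 kip, Q_y = 49.00 kip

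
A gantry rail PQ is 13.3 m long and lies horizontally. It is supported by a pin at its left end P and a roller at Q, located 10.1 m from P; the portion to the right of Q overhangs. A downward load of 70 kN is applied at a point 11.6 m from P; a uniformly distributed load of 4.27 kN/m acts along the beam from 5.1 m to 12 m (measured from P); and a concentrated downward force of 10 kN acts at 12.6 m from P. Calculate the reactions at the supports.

P_x = 0, P_y = -8.350 kN, Q_y = 117.8 kN

Resultant of the distributed load: 4.27 × 6.9 = 29.463 kN at 8.55 m from P.
ΣM about P: Q_y·10.1 − 70·11.6 − (4.27·6.9)·8.55 − 10·12.6 = 0 → Q_y = 1189.90865/10.1 = 117.813 ≈ 117.8 kN.
ΣF_y = 0: P_y + 117.813 − 70 − 4.27·6.9 − 10 = 0 → P_y = -8.350 kN.
ΣF_x = 0: no horizontal applied forces, so P_x = 0.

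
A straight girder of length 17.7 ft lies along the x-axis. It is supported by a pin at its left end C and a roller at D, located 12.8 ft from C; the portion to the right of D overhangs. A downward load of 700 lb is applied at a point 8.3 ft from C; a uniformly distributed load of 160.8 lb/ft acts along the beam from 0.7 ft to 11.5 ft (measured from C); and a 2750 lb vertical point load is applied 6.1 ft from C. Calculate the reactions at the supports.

C_x = 0, C_y = 2595 lb, D_y = 2592 lb

Resultant of the distributed load: 160.8 × 10.8 = 1736.64 lb at 6.1 ft from C.
Moments about C: D_y·12.8 − 700·8.3 − (160.8·10.8)·6.1 − 2750·6.1 = 0 → D_y = 33178.504/12.8 = 2592.07 ≈ 2592 lb.
ΣF_y = 0: C_y + 2592.07 − 700 − 160.8·10.8 − 2750 = 0 → C_y = 2595 lb.
ΣF_x = 0: no horizontal applied forces, so C_x = 0.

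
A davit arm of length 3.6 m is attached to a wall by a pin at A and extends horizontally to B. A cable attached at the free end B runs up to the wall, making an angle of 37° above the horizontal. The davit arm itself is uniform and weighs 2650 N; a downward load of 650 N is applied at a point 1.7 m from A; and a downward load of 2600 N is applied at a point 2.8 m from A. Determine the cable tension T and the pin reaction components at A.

T = 6072 N, A_x = 4849 N, A_y = 2246 N

ΣM about A: T·sin37°·3.6 − 2650·1.8 − 650·1.7 − 2600·2.8 = 0 → T = 13155/(3.6·0.601815) = 6071.91 ≈ 6072 N.
ΣF_x = 0: A_x − T·cos37° = 0 → A_x = 6071.91 × 0.798636 = 4849 N.
ΣF_y = 0: A_y + T·sin37° − 2650 − 650 − 2600 = 0 → A_y = 5900 − 6071.91 × 0.601815 = 2246 N.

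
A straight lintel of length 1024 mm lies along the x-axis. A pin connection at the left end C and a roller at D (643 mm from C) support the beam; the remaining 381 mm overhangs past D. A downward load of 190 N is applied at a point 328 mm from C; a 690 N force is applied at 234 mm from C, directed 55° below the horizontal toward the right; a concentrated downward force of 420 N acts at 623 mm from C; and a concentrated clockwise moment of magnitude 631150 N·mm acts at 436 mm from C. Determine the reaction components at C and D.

C_x = -395.8 N, C_y = -515.9 N, D_y = 1691 N

Moments about C: D_y·643 − 190·328 − 690·sin55°·234 − 420·623 − 631150 = 0 → D_y = 1087390/643 = 1691.12 ≈ 1691 N.
ΣF_y = 0: C_y + 1691.12 − 190 − 690·sin55° − 420 = 0 → C_y = -515.9 N.
ΣF_x = 0: C_x + 690·cos55° = 0 → C_x = -395.8 N.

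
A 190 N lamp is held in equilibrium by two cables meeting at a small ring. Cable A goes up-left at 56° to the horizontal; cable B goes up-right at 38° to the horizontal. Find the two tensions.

T_A = 150.1 N, T_B = 106.5 N

ΣF_x = 0: −T_A·cos56° + T_B·cos38° = 0 → T_B = 0.709626·T_A.
ΣF_y = 0: T_A·sin56° + T_B·sin38° = 190.
Substitute: T_A·(0.829038 + 0.709626·0.615661) = 190 → T_A = 150.088 ≈ 150.1 N.
Then T_B = 0.709626 × 150.088 = 106.5 N.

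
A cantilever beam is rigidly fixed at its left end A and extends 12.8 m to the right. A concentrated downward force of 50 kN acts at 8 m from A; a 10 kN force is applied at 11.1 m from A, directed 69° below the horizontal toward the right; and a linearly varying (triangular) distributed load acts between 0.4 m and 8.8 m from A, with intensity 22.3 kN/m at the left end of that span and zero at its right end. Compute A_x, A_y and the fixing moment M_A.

A_x = -3.584 kN, A_y = 153.0 kN, M_A = 803.3 kN·m

Resultant of the triangular load: ½ × 22.3 × 8.4 = 93.66 kN, acting at 3.2 m from A (one-third of the span from the peak).
ΣF_x = 0: A_x + 10·cos69° = 0 → A_x = -3.584 kN.
ΣF_y = 0: A_y − 50 − 10·sin69° − ½·22.3·8.4 = 0 → A_y = 153.0 kN.
ΣM about A: M_A − 50·8 − 10·sin69°·11.1 − (½·22.3·8.4)·3.2 = 0 → M_A = 803.3 kN·m.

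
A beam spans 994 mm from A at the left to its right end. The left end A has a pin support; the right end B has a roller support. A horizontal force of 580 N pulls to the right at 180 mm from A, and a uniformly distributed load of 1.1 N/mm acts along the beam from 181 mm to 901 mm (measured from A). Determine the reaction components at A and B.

Resultant of the distributed load: 1.1 × 720 = 792 N at 541 mm from A.
ΣM about A: B_y·994 − (1.1·720)·541 = 0 → B_y = 428472/994 = 431.058 ≈ 431.1 N.
ΣF_y = 0: A_y + 431.058 − 1.1·720 = 0 → A_y = 360.9 N.
ΣF_x = 0: A_x + 580 = 0 → A_x = -580.0 N.

A_x = -580.0 N, A_y = 360.9 N, B_y = 431.1 N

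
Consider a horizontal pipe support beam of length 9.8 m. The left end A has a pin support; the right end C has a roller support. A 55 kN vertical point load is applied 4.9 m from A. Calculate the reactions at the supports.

A_x = 0, A_y = 27.50 kN, C_y = 27.50 kN

Taking moments about A: C_y·9.8 − 55·4.9 = 0 → C_y = 269.5/9.8 = 27.50 kN.
ΣF_y = 0: A_y + 27.5 − 55 = 0 → A_y = 27.50 kN.
ΣF_x = 0: no horizontal applied forces, so A_x = 0.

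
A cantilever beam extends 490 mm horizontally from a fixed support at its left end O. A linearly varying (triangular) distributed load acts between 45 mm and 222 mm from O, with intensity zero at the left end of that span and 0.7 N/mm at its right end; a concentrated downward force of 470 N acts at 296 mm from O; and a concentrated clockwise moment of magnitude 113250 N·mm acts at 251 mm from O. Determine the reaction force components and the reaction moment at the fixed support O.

Resultant of the triangular load: ½ × 0.7 × 177 = 61.95 N, acting at 163 mm from O (one-third of the span from the peak).
ΣF_x = 0: O_x = 0.
ΣF_y = 0: O_y − ½·0.7·177 − 470 = 0 → O_y = 532.0 N.
ΣM about O: M_O − (½·0.7·177)·163 − 470·296 − 113250 = 0 → M_O = 262500 N·mm.

O_x = 0, O_y = 532.0 N, M_O = 262500 N·mm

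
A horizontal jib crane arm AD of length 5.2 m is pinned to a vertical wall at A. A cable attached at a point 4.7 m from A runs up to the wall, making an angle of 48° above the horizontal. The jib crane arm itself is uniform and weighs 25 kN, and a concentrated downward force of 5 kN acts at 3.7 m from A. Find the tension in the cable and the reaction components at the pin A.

ΣM about A: T·sin48°·4.7 − 25·2.6 − 5·3.7 = 0 → T = 83.5/(4.7·0.743145) = 23.9064 ≈ 23.91 kN.
ΣF_x = 0: A_x − T·cos48° = 0 → A_x = 23.9064 × 0.669131 = 16.00 kN.
ΣF_y = 0: A_y + T·sin48° − 25 − 5 = 0 → A_y = 30 − 23.9064 × 0.743145 = 12.23 kN.

T = 23.91 kN, A_x = 16.00 kN, A_y = 12.23 kN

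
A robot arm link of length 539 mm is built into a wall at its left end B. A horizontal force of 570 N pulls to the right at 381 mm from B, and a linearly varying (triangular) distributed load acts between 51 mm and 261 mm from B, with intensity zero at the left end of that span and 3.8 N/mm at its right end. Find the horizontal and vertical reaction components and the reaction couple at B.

B_x = -570.0 N, B_y = 399.0 N, M_B = 76210 N·mm

Resultant of the triangular load: ½ × 3.8 × 210 = 399 N, acting at 191 mm from B (one-third of the span from the peak).
ΣF_x = 0: B_x + 570 = 0 → B_x = -570.0 N.
ΣF_y = 0: B_y − ½·3.8·210 = 0 → B_y = 399.0 N.
ΣM about B: M_B − (½·3.8·210)·191 = 0 → M_B = 76210 N·mm.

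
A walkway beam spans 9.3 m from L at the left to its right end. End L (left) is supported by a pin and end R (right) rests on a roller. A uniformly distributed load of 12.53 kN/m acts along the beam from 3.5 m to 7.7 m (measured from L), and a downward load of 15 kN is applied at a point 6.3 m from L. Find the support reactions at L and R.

Resultant of the distributed load: 12.53 × 4.2 = 52.626 kN at 5.6 m from L.
Taking moments about L: R_y·9.3 − (12.53·4.2)·5.6 − 15·6.3 = 0 → R_y = 389.2056/9.3 = 41.8501 ≈ 41.85 kN.
ΣF_y = 0: L_y + 41.8501 − 12.53·4.2 − 15 = 0 → L_y = 25.78 kN.
ΣF_x = 0: no horizontal applied forces, so L_x = 0.

L_x = 0, L_y = 25.78 kN, R_y = 41.85 kN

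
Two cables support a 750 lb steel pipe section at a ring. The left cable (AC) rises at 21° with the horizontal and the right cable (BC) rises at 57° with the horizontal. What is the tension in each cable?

T_AC = 417.6 lb, T_BC = 715.8 lb

ΣF_x = 0: −T_AC·cos21° + T_BC·cos57° = 0 → T_BC = 1.71413·T_AC.
ΣF_y = 0: T_AC·sin21° + T_BC·sin57° = 750.
Substitute: T_AC·(0.358368 + 1.71413·0.838671) = 750 → T_AC = 417.604 ≈ 417.6 lb.
Then T_BC = 1.71413 × 417.604 = 715.8 lb.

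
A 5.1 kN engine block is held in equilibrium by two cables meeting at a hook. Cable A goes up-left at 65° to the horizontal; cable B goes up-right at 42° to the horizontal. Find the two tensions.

T_A = 3.963 kN, T_B = 2.254 kN

ΣF_x = 0: −T_A·cos65° + T_B·cos42° = 0 → T_B = 0.568689·T_A.
ΣF_y = 0: T_A·sin65° + T_B·sin42° = 5.1.
Substitute: T_A·(0.906308 + 0.568689·0.669131) = 5.1 → T_A = 3.96321 ≈ 3.963 kN.
Then T_B = 0.568689 × 3.96321 = 2.254 kN.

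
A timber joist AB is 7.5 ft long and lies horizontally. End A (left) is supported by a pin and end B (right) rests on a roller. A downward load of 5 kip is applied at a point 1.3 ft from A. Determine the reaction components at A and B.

Moments about A: B_y·7.5 − 5·1.3 = 0 → B_y = 6.5/7.5 = 0.866667 ≈ 0.8667 kip.
ΣF_y = 0: A_y + 0.866667 − 5 = 0 → A_y = 4.133 kip.
ΣF_x = 0: no horizontal applied forces, so A_x = 0.

A_x = 0, A_y = 4.133 kip, B_y = 0.8667 kip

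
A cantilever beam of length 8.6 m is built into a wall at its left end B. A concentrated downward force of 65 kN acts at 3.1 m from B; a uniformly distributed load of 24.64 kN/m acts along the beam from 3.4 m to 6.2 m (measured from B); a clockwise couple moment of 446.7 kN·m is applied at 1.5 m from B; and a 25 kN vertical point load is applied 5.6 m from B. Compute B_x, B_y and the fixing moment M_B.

B_x = 0, B_y = 159.0 kN, M_B = 1119 kN·m

Resultant of the distributed load: 24.64 × 2.8 = 68.992 kN at 4.8 m from B.
ΣF_x = 0: B_x = 0.
ΣF_y = 0: B_y − 65 − 24.64·2.8 − 25 = 0 → B_y = 159.0 kN.
ΣM about B: M_B − 65·3.1 − (24.64·2.8)·4.8 − 446.7 − 25·5.6 = 0 → M_B = 1119 kN·m.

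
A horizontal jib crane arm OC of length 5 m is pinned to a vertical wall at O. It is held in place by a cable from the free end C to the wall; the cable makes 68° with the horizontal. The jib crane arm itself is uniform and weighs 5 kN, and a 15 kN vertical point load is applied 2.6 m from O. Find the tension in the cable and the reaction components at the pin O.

ΣM about O: T·sin68°·5 − 5·2.5 − 15·2.6 = 0 → T = 51.5/(5·0.927184) = 11.1089 ≈ 11.11 kN.
ΣF_x = 0: O_x − T·cos68° = 0 → O_x = 11.1089 × 0.374607 = 4.161 kN.
ΣF_y = 0: O_y + T·sin68° − 5 − 15 = 0 → O_y = 20 − 11.1089 × 0.927184 = 9.700 kN.

T = 11.11 kN, O_x = 4.161 kN, O_y = 9.700 kN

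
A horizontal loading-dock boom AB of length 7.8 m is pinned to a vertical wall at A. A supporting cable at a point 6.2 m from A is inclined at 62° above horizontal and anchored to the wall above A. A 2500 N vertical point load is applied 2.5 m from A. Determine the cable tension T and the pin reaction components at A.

T = 1142 N, A_x = 536.0 N, A_y = 1492 N

ΣM about A: T·sin62°·6.2 − 2500·2.5 = 0 → T = 6250/(6.2·0.882948) = 1141.7 ≈ 1142 N.
ΣF_x = 0: A_x − T·cos62° = 0 → A_x = 1141.7 × 0.469472 = 536.0 N.
ΣF_y = 0: A_y + T·sin62° − 2500 = 0 → A_y = 2500 − 1141.7 × 0.882948 = 1492 N.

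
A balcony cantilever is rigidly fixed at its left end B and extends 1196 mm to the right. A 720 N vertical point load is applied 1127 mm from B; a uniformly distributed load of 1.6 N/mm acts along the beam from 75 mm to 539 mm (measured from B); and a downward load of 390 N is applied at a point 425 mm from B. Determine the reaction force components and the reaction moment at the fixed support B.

Resultant of the distributed load: 1.6 × 464 = 742.4 N at 307 mm from B.
ΣF_x = 0: B_x = 0.
ΣF_y = 0: B_y − 720 − 1.6·464 − 390 = 0 → B_y = 1852 N.
ΣM about B: M_B − 720·1127 − (1.6·464)·307 − 390·425 = 0 → M_B = 1205000 N·mm.

B_x = 0, B_y = 1852 N, M_B = 1205000 N·mm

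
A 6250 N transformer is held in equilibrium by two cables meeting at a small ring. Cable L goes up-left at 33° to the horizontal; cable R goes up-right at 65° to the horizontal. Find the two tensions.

ΣF_x = 0: −T_L·cos33° + T_R·cos65° = 0 → T_R = 1.98446·T_L.
ΣF_y = 0: T_L·sin33° + T_R·sin65° = 6250.
Substitute: T_L·(0.544639 + 1.98446·0.906308) = 6250 → T_L = 2667.33 ≈ 2667 N.
Then T_R = 1.98446 × 2667.33 = 5293 N.

T_L = 2667 N, T_R = 5293 N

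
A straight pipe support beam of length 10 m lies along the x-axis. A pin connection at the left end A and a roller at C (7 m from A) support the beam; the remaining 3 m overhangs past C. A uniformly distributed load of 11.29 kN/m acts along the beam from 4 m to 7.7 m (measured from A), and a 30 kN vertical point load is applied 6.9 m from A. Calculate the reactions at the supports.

Resultant of the distributed load: 11.29 × 3.7 = 41.773 kN at 5.85 m from A.
Taking moments about A: C_y·7 − (11.29·3.7)·5.85 − 30·6.9 = 0 → C_y = 451.37205/7 = 64.4817 ≈ 64.48 kN.
ΣF_y = 0: A_y + 64.4817 − 11.29·3.7 − 30 = 0 → A_y = 7.291 kN.
ΣF_x = 0: no horizontal applied forces, so A_x = 0.

A_x = 0, A_y = 7.291 kN, C_y = 64.48 kN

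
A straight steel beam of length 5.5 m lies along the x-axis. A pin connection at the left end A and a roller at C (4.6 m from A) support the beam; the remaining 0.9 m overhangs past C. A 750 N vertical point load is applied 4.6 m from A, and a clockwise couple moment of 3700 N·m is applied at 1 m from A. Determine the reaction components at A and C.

Moments about A: C_y·4.6 − 750·4.6 − 3700 = 0 → C_y = 7150/4.6 = 1554.35 ≈ 1554 N.
ΣF_y = 0: A_y + 1554.35 − 750 = 0 → A_y = -804.3 N.
ΣF_x = 0: no horizontal applied forces, so A_x = 0.

A_x = 0, A_y = -804.3 N, C_y = 1554 N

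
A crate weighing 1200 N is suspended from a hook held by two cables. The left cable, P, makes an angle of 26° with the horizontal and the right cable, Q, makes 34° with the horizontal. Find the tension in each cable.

T_P = 1149 N, T_Q = 1245 N

ΣF_x = 0: −T_P·cos26° + T_Q·cos34° = 0 → T_Q = 1.08414·T_P.
ΣF_y = 0: T_P·sin26° + T_Q·sin34° = 1200.
Substitute: T_P·(0.438371 + 1.08414·0.559193) = 1200 → T_P = 1148.75 ≈ 1149 N.
Then T_Q = 1.08414 × 1148.75 = 1245 N.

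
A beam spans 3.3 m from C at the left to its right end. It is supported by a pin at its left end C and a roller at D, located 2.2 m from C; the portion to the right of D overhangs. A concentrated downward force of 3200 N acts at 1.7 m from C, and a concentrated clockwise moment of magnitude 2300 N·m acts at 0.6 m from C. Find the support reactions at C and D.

Taking moments about C: D_y·2.2 − 3200·1.7 − 2300 = 0 → D_y = 7740/2.2 = 3518.18 ≈ 3518 N.
ΣF_y = 0: C_y + 3518.18 − 3200 = 0 → C_y = -318.2 N.
ΣF_x = 0: no horizontal applied forces, so C_x = 0.

C_x = 0, C_y = -318.2 N, D_y = 3518 N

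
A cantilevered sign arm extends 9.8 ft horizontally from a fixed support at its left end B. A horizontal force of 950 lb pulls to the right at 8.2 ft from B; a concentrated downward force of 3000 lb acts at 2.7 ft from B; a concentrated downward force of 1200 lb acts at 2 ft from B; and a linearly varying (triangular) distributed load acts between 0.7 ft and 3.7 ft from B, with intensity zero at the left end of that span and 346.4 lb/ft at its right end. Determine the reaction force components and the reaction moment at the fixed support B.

B_x = -950.0 lb, B_y = 4720 lb, M_B = 11900 lb·ft

Resultant of the triangular load: ½ × 346.4 × 3 = 519.6 lb, acting at 2.7 ft from B (one-third of the span from the peak).
ΣF_x = 0: B_x + 950 = 0 → B_x = -950.0 lb.
ΣF_y = 0: B_y − 3000 − 1200 − ½·346.4·3 = 0 → B_y = 4720 lb.
ΣM about B: M_B − 3000·2.7 − 1200·2 − (½·346.4·3)·2.7 = 0 → M_B = 11900 lb·ft.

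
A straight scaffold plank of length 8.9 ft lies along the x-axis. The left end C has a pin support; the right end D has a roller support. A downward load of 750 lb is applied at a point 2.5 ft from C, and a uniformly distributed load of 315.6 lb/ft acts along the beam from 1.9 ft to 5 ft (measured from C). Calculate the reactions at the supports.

C_x = 0, C_y = 1138 lb, D_y = 589.9 lb

Resultant of the distributed load: 315.6 × 3.1 = 978.36 lb at 3.45 ft from C.
Taking moments about C: D_y·8.9 − 750·2.5 − (315.6·3.1)·3.45 = 0 → D_y = 5250.342/8.9 = 589.926 ≈ 589.9 lb.
ΣF_y = 0: C_y + 589.926 − 750 − 315.6·3.1 = 0 → C_y = 1138 lb.
ΣF_x = 0: no horizontal applied forces, so C_x = 0.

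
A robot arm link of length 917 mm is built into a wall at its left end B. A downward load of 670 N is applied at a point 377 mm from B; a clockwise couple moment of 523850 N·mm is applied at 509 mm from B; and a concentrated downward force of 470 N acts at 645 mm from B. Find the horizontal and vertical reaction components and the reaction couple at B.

B_x = 0, B_y = 1140 N, M_B = 1080000 N·mm

ΣF_x = 0: B_x = 0.
ΣF_y = 0: B_y − 670 − 470 = 0 → B_y = 1140 N.
ΣM about B: M_B − 670·377 − 523850 − 470·645 = 0 → M_B = 1080000 N·mm.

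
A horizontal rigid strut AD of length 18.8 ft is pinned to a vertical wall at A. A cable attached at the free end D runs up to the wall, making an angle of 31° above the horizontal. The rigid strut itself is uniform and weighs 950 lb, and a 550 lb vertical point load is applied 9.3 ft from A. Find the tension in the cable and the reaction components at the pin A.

ΣM about A: T·sin31°·18.8 − 950·9.4 − 550·9.3 = 0 → T = 14045/(18.8·0.515038) = 1450.52 ≈ 1451 lb.
ΣF_x = 0: A_x − T·cos31° = 0 → A_x = 1450.52 × 0.857167 = 1243 lb.
ΣF_y = 0: A_y + T·sin31° − 950 − 550 = 0 → A_y = 1500 − 1450.52 × 0.515038 = 752.9 lb.

T = 1451 lb, A_x = 1243 lb, A_y = 752.9 lb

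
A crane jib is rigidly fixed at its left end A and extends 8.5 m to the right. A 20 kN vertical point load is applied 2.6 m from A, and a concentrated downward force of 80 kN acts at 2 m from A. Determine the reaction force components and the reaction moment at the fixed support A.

ΣF_x = 0: A_x = 0.
ΣF_y = 0: A_y − 20 − 80 = 0 → A_y = 100.0 kN.
ΣM about A: M_A − 20·2.6 − 80·2 = 0 → M_A = 212.0 kN·m.

A_x = 0, A_y = 100.0 kN, M_A = 212.0 kN·m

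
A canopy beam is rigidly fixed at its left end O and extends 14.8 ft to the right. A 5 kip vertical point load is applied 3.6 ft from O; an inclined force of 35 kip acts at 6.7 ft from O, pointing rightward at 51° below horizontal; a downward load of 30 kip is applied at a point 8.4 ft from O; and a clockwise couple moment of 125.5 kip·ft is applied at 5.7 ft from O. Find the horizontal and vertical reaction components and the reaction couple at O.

O_x = -22.03 kip, O_y = 62.20 kip, M_O = 577.7 kip·ft

ΣF_x = 0: O_x + 35·cos51° = 0 → O_x = -22.03 kip.
ΣF_y = 0: O_y − 5 − 35·sin51° − 30 = 0 → O_y = 62.20 kip.
ΣM about O: M_O − 5·3.6 − 35·sin51°·6.7 − 30·8.4 − 125.5 = 0 → M_O = 577.7 kip·ft.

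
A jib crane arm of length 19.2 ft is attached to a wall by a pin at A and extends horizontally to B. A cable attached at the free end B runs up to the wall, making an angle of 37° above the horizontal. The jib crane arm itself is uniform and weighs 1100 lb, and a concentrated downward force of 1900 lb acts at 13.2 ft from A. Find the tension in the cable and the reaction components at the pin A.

T = 3084 lb, A_x = 2463 lb, A_y = 1144 lb

ΣM about A: T·sin37°·19.2 − 1100·9.6 − 1900·13.2 = 0 → T = 35640/(19.2·0.601815) = 3084.42 ≈ 3084 lb.
ΣF_x = 0: A_x − T·cos37° = 0 → A_x = 3084.42 × 0.798636 = 2463 lb.
ΣF_y = 0: A_y + T·sin37° − 1100 − 1900 = 0 → A_y = 3000 − 3084.42 × 0.601815 = 1144 lb.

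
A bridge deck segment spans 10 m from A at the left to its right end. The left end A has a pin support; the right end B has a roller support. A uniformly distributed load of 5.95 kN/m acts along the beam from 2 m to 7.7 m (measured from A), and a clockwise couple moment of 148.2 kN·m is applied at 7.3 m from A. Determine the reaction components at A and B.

Resultant of the distributed load: 5.95 × 5.7 = 33.915 kN at 4.85 m from A.
Moments about A: B_y·10 − (5.95·5.7)·4.85 − 148.2 = 0 → B_y = 312.68775/10 = 31.2688 ≈ 31.27 kN.
ΣF_y = 0: A_y + 31.2688 − 5.95·5.7 = 0 → A_y = 2.646 kN.
ΣF_x = 0: no horizontal applied forces, so A_x = 0.

A_x = 0, A_y = 2.646 kN, B_y = 31.27 kN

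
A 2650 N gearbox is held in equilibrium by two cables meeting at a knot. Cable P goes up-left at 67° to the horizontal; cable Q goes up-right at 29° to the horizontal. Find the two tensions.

T_P = 2331 N, T_Q = 1041 N

ΣF_x = 0: −T_P·cos67° + T_Q·cos29° = 0 → T_Q = 0.446744·T_P.
ΣF_y = 0: T_P·sin67° + T_Q·sin29° = 2650.
Substitute: T_P·(0.920505 + 0.446744·0.48481) = 2650 → T_P = 2330.51 ≈ 2331 N.
Then T_Q = 0.446744 × 2330.51 = 1041 N.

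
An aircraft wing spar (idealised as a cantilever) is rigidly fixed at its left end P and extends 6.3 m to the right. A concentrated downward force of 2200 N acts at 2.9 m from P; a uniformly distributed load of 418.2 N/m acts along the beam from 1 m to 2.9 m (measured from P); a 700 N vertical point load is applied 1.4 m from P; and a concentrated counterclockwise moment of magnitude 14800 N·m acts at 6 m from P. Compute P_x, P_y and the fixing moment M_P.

Resultant of the distributed load: 418.2 × 1.9 = 794.58 N at 1.95 m from P.
ΣF_x = 0: P_x = 0.
ΣF_y = 0: P_y − 2200 − 418.2·1.9 − 700 = 0 → P_y = 3695 N.
ΣM about P: M_P − 2200·2.9 − (418.2·1.9)·1.95 − 700·1.4 + 14800 = 0 → M_P = -5891 N·m.

P_x = 0, P_y = 3695 N, M_P = -5891 N·m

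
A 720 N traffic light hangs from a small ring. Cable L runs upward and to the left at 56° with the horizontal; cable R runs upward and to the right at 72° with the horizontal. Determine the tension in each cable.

ΣF_x = 0: −T_L·cos56° + T_R·cos72° = 0 → T_R = 1.80959·T_L.
ΣF_y = 0: T_L·sin56° + T_R·sin72° = 720.
Substitute: T_L·(0.829038 + 1.80959·0.951057) = 720 → T_L = 282.346 ≈ 282.3 N.
Then T_R = 1.80959 × 282.346 = 510.9 N.

T_L = 282.3 N, T_R = 510.9 N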